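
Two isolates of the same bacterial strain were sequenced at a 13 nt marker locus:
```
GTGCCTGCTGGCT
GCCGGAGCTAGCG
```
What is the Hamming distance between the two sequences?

7

Mismatches (1-based): site 2: T→C; site 3: G→C; site 4: C→G; site 5: C→G; site 6: T→A; site 10: G→A; site 13: T→G.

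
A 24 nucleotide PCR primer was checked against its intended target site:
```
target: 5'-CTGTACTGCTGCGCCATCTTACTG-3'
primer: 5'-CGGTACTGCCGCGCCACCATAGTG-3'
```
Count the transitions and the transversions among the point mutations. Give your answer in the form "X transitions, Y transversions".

2 transitions, 3 transversions

Transitions (purine↔purine or pyrimidine↔pyrimidine): 10 T→C, 17 T→C.
Transversions (purine↔pyrimidine): 2 T→G, 19 T→A, 22 C→G.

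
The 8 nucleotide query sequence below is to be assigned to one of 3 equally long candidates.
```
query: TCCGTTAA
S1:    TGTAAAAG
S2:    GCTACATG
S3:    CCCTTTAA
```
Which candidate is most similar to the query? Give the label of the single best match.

Hamming distances to query — S1: 6; S2: 7; S3: 2.
Smallest is S3 with 2 mismatches.

S3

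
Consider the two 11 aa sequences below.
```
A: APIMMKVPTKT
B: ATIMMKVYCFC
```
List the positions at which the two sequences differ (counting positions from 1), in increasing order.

2, 8, 9, 10, 11

Scanning 1-based: 2: P/T; 8: P/Y; 9: T/C; 10: K/F; 11: T/C.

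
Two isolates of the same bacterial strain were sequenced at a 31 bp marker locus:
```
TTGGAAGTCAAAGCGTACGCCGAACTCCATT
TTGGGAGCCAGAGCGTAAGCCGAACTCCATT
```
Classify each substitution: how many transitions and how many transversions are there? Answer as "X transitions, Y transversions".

Transitions (purine↔purine or pyrimidine↔pyrimidine): 5 A→G, 8 T→C, 11 A→G.
Transversions (purine↔pyrimidine): 18 C→A.

3 transitions, 1 transversion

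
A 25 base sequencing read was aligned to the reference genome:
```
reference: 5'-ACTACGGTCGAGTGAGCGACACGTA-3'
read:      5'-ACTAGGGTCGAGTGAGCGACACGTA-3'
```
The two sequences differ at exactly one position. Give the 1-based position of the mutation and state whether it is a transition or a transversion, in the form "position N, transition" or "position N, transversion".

The sequences differ only at position 5: C→G (pyrimidine→purine), a transversion.

position 5, transversion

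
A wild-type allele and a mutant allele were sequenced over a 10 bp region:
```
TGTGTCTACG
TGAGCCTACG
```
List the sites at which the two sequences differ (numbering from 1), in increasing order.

3, 5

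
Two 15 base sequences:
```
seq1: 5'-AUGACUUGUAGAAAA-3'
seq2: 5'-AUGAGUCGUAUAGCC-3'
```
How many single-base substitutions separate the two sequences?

6

Mismatches (1-based): site 5: C→G; site 7: U→C; site 11: G→U; site 13: A→G; site 14: A→C; site 15: A→C.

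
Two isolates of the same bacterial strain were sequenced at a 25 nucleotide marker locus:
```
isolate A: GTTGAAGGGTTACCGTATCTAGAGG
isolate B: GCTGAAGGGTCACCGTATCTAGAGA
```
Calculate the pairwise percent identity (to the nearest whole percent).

88%

Mismatches at positions 2, 11, 25 (1-based): 3 of 25.
Identical positions: 22/25 = 88% → 88%.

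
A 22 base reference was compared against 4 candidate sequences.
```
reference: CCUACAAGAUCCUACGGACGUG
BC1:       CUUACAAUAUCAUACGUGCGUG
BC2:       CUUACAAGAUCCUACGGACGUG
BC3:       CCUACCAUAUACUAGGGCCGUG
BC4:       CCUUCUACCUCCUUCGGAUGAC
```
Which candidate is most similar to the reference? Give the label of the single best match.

BC2

Hamming distances to reference — BC1: 5; BC2: 1; BC3: 5; BC4: 8.
Smallest is BC2 with 1 mismatch.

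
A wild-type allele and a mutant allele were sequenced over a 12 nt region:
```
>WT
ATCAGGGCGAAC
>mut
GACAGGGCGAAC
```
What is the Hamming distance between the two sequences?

Comparing position by position, 2 positions differ: 1 (A/G), 2 (T/A).

2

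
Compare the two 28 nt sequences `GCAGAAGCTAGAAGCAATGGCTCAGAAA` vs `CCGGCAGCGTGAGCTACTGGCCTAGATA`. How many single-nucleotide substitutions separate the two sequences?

The sequences differ at bases 1, 3, 5, 9, 10, 13, 14, 15, 17, 22, 23, 27 (1-based) — 12 in total.

12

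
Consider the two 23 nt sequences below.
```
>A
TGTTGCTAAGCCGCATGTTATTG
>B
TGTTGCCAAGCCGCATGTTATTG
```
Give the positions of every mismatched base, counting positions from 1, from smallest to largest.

7

Scanning 1-based: 7: T/C.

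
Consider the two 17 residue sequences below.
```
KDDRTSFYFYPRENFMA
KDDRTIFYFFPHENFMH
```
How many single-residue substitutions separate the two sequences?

Comparing position by position, 4 residues differ: 6 (S/I), 10 (Y/F), 12 (R/H), 17 (A/H).

4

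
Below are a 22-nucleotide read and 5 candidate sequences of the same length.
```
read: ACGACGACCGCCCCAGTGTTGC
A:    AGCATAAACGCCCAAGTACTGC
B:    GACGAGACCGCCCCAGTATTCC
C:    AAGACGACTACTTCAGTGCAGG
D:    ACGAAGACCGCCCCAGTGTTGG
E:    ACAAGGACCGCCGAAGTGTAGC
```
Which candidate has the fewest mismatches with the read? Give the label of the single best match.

D

A differs at 8 bases; B differs at 7 bases; C differs at 8 bases; D differs at 2 bases; E differs at 5 bases. The closest is D.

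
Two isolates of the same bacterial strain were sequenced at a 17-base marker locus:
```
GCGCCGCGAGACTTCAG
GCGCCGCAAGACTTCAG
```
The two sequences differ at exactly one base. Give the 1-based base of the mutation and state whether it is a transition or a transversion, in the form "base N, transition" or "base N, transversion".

Base 8 changes G→A. G is a purine and A is a purine, so this is a transition.

base 8, transition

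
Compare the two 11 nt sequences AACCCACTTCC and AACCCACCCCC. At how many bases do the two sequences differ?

2

Mismatches (1-based): base 8: T→C; base 9: T→C.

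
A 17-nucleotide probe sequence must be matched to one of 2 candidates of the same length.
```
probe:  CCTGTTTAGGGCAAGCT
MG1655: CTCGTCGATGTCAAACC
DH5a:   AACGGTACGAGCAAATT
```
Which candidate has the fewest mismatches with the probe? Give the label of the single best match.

Hamming distances to probe — MG1655: 8; DH5a: 9.
Smallest is MG1655 with 8 mismatches.

MG1655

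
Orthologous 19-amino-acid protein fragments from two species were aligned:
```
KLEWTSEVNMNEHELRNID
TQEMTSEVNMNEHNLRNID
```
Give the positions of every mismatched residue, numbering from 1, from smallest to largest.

Scanning 1-based: 1: K/T; 2: L/Q; 4: W/M; 14: E/N.

1, 2, 4, 14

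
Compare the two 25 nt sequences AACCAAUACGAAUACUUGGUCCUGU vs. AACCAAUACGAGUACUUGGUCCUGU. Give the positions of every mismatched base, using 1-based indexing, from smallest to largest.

Scanning 1-based: 12: A/G.

12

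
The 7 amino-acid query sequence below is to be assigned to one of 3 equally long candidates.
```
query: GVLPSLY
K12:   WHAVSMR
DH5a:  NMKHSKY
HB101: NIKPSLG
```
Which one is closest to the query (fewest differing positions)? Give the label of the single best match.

HB101

Hamming distances to query — K12: 6; DH5a: 5; HB101: 4.
Smallest is HB101 with 4 mismatches.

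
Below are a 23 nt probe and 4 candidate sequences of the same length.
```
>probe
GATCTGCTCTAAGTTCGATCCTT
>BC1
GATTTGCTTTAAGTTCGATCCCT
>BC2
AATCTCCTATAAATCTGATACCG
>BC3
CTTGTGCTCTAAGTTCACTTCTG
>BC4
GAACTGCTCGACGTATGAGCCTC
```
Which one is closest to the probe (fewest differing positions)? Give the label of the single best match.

Hamming distances to probe — BC1: 3; BC2: 9; BC3: 7; BC4: 7.
Smallest is BC1 with 3 mismatches.

BC1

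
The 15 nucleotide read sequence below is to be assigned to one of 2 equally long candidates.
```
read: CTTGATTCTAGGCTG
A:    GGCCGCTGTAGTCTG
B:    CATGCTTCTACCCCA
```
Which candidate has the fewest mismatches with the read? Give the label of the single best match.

A differs at 8 bases; B differs at 6 bases. The closest is B.

B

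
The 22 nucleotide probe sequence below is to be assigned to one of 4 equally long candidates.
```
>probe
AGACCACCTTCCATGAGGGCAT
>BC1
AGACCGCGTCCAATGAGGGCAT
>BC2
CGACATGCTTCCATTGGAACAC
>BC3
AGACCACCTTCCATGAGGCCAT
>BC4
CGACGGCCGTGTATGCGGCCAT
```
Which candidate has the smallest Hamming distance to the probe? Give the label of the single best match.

BC1 differs at 4 bases; BC2 differs at 9 bases; BC3 differs at 1 base; BC4 differs at 8 bases. The closest is BC3.

BC3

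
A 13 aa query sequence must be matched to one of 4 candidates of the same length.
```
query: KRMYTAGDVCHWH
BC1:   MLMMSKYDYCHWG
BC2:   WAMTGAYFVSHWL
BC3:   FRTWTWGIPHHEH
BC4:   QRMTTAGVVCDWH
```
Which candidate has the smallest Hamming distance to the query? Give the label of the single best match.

Hamming distances to query — BC1: 8; BC2: 8; BC3: 8; BC4: 4.
Smallest is BC4 with 4 mismatches.

BC4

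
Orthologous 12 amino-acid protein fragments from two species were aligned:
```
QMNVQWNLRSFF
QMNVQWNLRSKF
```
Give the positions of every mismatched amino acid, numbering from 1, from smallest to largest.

Differences at position 11 (F→K).

11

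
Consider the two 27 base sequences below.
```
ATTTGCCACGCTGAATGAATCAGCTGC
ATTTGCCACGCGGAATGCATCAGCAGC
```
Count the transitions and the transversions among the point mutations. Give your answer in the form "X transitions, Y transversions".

0 transitions, 3 transversions

Transitions (purine↔purine or pyrimidine↔pyrimidine): none.
Transversions (purine↔pyrimidine): 12 T→G, 18 A→C, 25 T→A.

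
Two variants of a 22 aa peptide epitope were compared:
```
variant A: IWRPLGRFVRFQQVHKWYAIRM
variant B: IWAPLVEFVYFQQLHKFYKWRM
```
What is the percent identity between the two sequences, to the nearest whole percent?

Mismatches at positions 3, 6, 7, 10, 14, 17, 19, 20 (1-based): 8 of 22.
Identical positions: 14/22 = 63.64% → 64%.

64%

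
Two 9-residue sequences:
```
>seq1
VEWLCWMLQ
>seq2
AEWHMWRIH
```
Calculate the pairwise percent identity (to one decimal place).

33.3%

6 positions differ (1, 4, 5, 7, 8, 9), so 3 of 9 match: 3/9 = 33.33%.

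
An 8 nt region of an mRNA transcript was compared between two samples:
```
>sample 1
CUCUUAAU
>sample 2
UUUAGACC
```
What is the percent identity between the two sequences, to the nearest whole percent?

6 positions differ (1, 3, 4, 5, 7, 8), so 2 of 8 match: 2/8 = 25%.

25%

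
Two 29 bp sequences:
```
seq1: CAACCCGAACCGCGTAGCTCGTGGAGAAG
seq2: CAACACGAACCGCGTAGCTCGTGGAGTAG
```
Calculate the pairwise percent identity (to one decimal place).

2 positions differ (5, 27), so 27 of 29 match: 27/29 = 93.1%.

93.1%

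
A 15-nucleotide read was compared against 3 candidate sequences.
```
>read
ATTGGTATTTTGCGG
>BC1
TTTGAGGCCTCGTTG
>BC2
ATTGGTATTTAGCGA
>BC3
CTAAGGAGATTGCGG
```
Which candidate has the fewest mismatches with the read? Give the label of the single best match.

Hamming distances to read — BC1: 9; BC2: 2; BC3: 6.
Smallest is BC2 with 2 mismatches.

BC2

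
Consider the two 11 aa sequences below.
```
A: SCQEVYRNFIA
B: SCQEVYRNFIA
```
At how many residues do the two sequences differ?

0

No positions differ; the sequences are identical.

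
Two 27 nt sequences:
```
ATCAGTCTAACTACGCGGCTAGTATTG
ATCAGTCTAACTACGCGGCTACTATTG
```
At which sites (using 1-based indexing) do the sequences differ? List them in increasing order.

Scanning 1-based: 22: G/C.

22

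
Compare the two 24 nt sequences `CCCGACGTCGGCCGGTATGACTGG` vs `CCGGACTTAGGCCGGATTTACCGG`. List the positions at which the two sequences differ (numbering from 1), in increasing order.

Scanning 1-based: 3: C/G; 7: G/T; 9: C/A; 16: T/A; 17: A/T; 19: G/T; 22: T/C.

3, 7, 9, 16, 17, 19, 22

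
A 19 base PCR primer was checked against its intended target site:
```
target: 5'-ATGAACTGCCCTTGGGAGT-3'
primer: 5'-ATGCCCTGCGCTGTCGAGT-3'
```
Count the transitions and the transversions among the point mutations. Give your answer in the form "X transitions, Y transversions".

Mismatches (1-based):
site 4: A→C (purine→pyrimidine, transversion)
site 5: A→C (purine→pyrimidine, transversion)
site 10: C→G (pyrimidine→purine, transversion)
site 13: T→G (pyrimidine→purine, transversion)
site 14: G→T (purine→pyrimidine, transversion)
site 15: G→C (purine→pyrimidine, transversion)

0 transitions, 6 transversions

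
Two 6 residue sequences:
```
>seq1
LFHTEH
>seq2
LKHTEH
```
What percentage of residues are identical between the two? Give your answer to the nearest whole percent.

83%

Mismatch at position 2 (1-based): 1 of 6.
Identical positions: 5/6 = 83.33% → 83%.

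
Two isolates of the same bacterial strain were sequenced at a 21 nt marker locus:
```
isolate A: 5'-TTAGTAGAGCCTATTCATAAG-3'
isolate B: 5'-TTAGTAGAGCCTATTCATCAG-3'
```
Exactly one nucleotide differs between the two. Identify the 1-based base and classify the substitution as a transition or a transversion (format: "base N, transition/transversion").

The sequences differ only at base 19: A→C (purine→pyrimidine), a transversion.

base 19, transversion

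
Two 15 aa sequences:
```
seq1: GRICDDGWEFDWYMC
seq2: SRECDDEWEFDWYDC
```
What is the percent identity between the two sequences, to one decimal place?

4 positions differ (1, 3, 7, 14), so 11 of 15 match: 11/15 = 73.33%.

73.3%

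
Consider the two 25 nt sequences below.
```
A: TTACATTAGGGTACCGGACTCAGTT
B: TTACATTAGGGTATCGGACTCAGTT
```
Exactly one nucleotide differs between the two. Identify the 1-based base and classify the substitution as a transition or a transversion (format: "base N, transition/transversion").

base 14, transition

Base 14 changes C→T. C is a pyrimidine and T is a pyrimidine, so this is a transition.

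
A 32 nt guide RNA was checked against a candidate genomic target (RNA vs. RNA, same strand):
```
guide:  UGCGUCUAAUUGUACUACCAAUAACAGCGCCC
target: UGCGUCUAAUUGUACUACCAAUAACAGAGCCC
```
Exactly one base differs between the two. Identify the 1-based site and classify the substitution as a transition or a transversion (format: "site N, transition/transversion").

site 28, transversion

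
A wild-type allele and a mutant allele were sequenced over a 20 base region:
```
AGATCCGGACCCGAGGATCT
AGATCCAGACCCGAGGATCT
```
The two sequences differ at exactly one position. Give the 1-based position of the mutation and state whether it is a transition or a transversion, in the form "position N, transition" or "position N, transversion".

Position 7 changes G→A. G is a purine and A is a purine, so this is a transition.

position 7, transition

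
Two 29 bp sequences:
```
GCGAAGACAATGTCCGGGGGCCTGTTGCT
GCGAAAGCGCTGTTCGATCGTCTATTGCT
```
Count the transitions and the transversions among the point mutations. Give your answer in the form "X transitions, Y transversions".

Mismatches (1-based):
base 6: G→A (purine→purine, transition)
base 7: A→G (purine→purine, transition)
base 9: A→G (purine→purine, transition)
base 10: A→C (purine→pyrimidine, transversion)
base 14: C→T (pyrimidine→pyrimidine, transition)
base 17: G→A (purine→purine, transition)
base 18: G→T (purine→pyrimidine, transversion)
base 19: G→C (purine→pyrimidine, transversion)
base 21: C→T (pyrimidine→pyrimidine, transition)
base 24: G→A (purine→purine, transition)

7 transitions, 3 transversions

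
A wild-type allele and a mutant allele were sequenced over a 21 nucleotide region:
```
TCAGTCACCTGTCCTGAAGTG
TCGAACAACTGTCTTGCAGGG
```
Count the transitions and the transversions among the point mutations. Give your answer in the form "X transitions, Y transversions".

3 transitions, 4 transversions

Mismatches (1-based):
site 3: A→G (purine→purine, transition)
site 4: G→A (purine→purine, transition)
site 5: T→A (pyrimidine→purine, transversion)
site 8: C→A (pyrimidine→purine, transversion)
site 14: C→T (pyrimidine→pyrimidine, transition)
site 17: A→C (purine→pyrimidine, transversion)
site 20: T→G (pyrimidine→purine, transversion)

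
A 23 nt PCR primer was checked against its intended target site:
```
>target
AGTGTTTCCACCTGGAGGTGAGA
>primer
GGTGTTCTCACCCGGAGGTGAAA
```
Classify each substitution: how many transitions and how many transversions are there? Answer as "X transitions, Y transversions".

Transitions (purine↔purine or pyrimidine↔pyrimidine): 1 A→G, 7 T→C, 8 C→T, 13 T→C, 22 G→A.
Transversions (purine↔pyrimidine): none.

5 transitions, 0 transversions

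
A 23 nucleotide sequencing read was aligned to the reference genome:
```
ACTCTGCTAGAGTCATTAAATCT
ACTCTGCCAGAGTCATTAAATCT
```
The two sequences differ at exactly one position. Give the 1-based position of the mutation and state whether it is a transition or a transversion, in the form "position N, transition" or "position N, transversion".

The sequences differ only at position 8: T→C (pyrimidine→pyrimidine), a transition.

position 8, transition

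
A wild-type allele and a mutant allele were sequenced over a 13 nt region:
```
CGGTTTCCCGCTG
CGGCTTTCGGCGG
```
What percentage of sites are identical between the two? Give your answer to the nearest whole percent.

69%

4 positions differ (4, 7, 9, 12), so 9 of 13 match: 9/13 = 69.23%.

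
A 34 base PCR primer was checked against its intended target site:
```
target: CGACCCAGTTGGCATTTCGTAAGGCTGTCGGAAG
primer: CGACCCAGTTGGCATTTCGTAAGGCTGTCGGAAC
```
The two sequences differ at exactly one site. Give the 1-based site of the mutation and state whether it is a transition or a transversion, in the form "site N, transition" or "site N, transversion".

The sequences differ only at site 34: G→C (purine→pyrimidine), a transversion.

site 34, transversion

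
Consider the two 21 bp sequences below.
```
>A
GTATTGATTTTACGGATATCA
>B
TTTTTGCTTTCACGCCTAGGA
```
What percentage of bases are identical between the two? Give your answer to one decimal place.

61.9%

8 positions differ (1, 3, 7, 11, 15, 16, 19, 20), so 13 of 21 match: 13/21 = 61.9%.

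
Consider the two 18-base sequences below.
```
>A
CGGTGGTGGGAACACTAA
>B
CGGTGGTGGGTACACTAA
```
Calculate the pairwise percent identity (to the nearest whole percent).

94%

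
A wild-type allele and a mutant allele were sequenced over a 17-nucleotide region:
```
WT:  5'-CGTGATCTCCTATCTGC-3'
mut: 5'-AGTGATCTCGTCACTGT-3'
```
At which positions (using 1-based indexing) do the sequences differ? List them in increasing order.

Scanning 1-based: 1: C/A; 10: C/G; 12: A/C; 13: T/A; 17: C/T.

1, 10, 12, 13, 17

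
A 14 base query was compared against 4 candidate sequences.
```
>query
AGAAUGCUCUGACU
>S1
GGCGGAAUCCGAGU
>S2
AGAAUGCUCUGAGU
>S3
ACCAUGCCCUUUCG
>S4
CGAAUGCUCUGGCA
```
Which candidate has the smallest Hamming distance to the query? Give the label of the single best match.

S1 differs at 8 positions; S2 differs at 1 position; S3 differs at 6 positions; S4 differs at 3 positions. The closest is S2.

S2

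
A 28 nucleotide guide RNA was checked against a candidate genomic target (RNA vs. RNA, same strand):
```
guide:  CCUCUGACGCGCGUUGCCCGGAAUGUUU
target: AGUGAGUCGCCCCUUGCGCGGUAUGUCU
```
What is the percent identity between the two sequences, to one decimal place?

64.3%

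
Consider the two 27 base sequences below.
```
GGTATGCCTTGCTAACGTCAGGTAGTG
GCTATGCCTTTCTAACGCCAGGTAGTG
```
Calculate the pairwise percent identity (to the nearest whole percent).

89%

3 positions differ (2, 11, 18), so 24 of 27 match: 24/27 = 88.89%.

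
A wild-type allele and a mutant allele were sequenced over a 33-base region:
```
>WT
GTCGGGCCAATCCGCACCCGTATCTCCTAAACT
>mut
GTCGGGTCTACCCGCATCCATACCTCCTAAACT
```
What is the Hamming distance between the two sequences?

The sequences differ at positions 7, 9, 11, 17, 20, 23 (1-based) — 6 in total.

6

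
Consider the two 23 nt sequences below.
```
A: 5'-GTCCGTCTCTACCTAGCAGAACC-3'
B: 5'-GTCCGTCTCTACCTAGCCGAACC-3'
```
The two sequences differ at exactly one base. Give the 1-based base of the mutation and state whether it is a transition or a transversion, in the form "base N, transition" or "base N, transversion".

base 18, transversion

Base 18 changes A→C. A is a purine and C is a pyrimidine, so this is a transversion.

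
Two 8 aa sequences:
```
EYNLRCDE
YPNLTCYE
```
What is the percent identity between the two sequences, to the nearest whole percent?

4 positions differ (1, 2, 5, 7), so 4 of 8 match: 4/8 = 50%.

50%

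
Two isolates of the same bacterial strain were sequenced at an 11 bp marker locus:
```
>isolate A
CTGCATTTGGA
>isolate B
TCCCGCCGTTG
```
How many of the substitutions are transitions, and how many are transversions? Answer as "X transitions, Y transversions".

Mismatches (1-based):
site 1: C→T (pyrimidine→pyrimidine, transition)
site 2: T→C (pyrimidine→pyrimidine, transition)
site 3: G→C (purine→pyrimidine, transversion)
site 5: A→G (purine→purine, transition)
site 6: T→C (pyrimidine→pyrimidine, transition)
site 7: T→C (pyrimidine→pyrimidine, transition)
site 8: T→G (pyrimidine→purine, transversion)
site 9: G→T (purine→pyrimidine, transversion)
site 10: G→T (purine→pyrimidine, transversion)
site 11: A→G (purine→purine, transition)

6 transitions, 4 transversions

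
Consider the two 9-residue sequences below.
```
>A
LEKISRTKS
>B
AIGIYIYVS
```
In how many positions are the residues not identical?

The sequences differ at positions 1, 2, 3, 5, 6, 7, 8 (1-based) — 7 in total.

7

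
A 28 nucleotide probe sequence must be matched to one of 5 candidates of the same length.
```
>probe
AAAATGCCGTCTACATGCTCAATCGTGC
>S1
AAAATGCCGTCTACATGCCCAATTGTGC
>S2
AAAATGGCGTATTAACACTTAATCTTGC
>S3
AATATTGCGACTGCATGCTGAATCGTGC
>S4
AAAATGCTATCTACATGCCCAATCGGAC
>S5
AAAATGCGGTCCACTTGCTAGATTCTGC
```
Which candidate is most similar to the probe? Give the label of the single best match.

S1 differs at 2 sites; S2 differs at 8 sites; S3 differs at 6 sites; S4 differs at 5 sites; S5 differs at 7 sites. The closest is S1.

S1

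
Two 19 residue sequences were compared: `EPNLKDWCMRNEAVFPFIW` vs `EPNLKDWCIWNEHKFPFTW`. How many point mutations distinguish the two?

5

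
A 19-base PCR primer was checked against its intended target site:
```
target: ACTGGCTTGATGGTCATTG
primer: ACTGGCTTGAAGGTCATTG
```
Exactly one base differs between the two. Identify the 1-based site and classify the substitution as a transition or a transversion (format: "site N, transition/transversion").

site 11, transversion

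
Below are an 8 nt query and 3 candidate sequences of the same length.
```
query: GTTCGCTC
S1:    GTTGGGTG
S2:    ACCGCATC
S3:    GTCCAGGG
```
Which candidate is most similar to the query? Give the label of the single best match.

S1 differs at 3 bases; S2 differs at 6 bases; S3 differs at 5 bases. The closest is S1.

S1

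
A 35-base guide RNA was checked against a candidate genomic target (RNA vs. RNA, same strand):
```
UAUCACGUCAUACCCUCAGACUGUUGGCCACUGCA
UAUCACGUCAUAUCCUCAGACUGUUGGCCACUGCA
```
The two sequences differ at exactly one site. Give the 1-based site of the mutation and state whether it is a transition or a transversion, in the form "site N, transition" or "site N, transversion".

site 13, transition

Site 13 changes C→U. C is a pyrimidine and U is a pyrimidine, so this is a transition.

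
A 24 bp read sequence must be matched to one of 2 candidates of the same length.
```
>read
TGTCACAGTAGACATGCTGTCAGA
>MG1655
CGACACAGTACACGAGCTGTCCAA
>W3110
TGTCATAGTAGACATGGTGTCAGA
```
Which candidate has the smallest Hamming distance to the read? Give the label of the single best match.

W3110

Hamming distances to read — MG1655: 7; W3110: 2.
Smallest is W3110 with 2 mismatches.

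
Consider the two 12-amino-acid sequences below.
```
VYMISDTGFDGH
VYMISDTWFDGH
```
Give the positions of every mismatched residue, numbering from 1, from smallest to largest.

Scanning 1-based: 8: G/W.

8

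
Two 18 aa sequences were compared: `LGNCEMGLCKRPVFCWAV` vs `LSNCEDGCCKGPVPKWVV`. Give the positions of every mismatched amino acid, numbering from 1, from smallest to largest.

2, 6, 8, 11, 14, 15, 17

Differences at position 2 (G→S), position 6 (M→D), position 8 (L→C), position 11 (R→G), position 14 (F→P), position 15 (C→K), position 17 (A→V).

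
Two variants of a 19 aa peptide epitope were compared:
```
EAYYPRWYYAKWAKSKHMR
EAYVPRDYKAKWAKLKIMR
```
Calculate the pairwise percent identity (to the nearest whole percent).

74%

5 positions differ (4, 7, 9, 15, 17), so 14 of 19 match: 14/19 = 73.68%.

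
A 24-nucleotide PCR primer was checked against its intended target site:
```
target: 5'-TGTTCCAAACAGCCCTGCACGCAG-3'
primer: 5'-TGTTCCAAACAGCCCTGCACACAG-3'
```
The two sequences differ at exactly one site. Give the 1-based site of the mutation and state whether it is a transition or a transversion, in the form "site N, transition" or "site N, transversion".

The sequences differ only at site 21: G→A (purine→purine), a transition.

site 21, transition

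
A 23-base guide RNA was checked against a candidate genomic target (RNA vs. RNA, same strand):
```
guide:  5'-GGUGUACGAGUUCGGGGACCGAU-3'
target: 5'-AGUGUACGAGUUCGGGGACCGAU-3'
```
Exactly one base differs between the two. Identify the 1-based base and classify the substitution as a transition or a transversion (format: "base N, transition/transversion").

Base 1 changes G→A. G is a purine and A is a purine, so this is a transition.

base 1, transition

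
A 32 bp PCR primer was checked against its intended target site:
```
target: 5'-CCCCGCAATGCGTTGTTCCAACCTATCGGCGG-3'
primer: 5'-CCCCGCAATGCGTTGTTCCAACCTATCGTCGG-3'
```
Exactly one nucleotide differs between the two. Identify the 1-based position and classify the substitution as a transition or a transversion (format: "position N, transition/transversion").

position 29, transversion

Position 29 changes G→T. G is a purine and T is a pyrimidine, so this is a transversion.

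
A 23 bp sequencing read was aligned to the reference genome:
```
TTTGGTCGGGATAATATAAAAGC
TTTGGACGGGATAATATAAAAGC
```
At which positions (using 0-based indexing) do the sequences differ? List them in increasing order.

5

Differences at position 5 (T→A).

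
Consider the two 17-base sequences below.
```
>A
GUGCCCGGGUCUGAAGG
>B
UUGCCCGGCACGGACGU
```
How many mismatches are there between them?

The sequences differ at sites 1, 9, 10, 12, 15, 17 (1-based) — 6 in total.

6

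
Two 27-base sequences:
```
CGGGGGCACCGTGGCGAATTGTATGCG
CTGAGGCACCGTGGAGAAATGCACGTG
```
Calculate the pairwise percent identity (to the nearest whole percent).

Mismatches at positions 2, 4, 15, 19, 22, 24, 26 (1-based): 7 of 27.
Identical positions: 20/27 = 74.07% → 74%.

74%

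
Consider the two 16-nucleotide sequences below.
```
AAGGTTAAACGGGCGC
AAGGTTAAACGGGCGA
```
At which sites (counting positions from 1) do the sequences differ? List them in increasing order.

16

Scanning 1-based: 16: C/A.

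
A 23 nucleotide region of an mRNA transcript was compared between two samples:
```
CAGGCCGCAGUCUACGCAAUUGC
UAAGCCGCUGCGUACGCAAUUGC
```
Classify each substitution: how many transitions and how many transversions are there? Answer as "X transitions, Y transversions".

3 transitions, 2 transversions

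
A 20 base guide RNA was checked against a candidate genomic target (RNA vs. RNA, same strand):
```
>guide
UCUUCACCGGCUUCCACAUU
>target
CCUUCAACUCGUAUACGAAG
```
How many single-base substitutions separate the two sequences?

Comparing position by position, 12 sites differ: 1 (U/C), 7 (C/A), 9 (G/U), 10 (G/C), 11 (C/G), 13 (U/A), 14 (C/U), 15 (C/A), 16 (A/C), 17 (C/G), 19 (U/A), 20 (U/G).

12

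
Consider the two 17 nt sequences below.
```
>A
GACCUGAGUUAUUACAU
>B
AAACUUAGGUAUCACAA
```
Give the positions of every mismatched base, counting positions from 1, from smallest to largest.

Scanning 1-based: 1: G/A; 3: C/A; 6: G/U; 9: U/G; 13: U/C; 17: U/A.

1, 3, 6, 9, 13, 17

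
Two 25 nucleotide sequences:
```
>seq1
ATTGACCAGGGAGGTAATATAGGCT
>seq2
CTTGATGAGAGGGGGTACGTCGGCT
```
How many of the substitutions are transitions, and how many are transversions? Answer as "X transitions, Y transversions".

5 transitions, 5 transversions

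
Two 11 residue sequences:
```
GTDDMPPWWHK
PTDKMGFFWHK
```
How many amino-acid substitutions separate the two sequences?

5

Comparing position by position, 5 residues differ: 1 (G/P), 4 (D/K), 6 (P/G), 7 (P/F), 8 (W/F).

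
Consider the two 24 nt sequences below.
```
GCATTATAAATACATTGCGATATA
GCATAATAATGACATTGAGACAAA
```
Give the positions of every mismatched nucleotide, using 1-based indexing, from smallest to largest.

Differences at position 5 (T→A), position 10 (A→T), position 11 (T→G), position 18 (C→A), position 21 (T→C), position 23 (T→A).

5, 10, 11, 18, 21, 23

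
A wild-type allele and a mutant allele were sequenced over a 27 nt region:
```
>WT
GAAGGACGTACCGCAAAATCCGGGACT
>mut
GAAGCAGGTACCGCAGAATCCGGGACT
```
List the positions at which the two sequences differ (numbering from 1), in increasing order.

5, 7, 16

Differences at position 5 (G→C), position 7 (C→G), position 16 (A→G).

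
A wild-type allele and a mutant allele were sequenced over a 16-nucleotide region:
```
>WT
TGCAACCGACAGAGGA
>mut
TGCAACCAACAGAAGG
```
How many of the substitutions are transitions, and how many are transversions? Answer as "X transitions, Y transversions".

Transitions (purine↔purine or pyrimidine↔pyrimidine): 8 G→A, 14 G→A, 16 A→G.
Transversions (purine↔pyrimidine): none.

3 transitions, 0 transversions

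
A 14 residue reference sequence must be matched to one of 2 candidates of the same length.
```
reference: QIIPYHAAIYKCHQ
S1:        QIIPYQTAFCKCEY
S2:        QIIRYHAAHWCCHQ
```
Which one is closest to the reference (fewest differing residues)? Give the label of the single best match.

S2

S1 differs at 6 residues; S2 differs at 4 residues. The closest is S2.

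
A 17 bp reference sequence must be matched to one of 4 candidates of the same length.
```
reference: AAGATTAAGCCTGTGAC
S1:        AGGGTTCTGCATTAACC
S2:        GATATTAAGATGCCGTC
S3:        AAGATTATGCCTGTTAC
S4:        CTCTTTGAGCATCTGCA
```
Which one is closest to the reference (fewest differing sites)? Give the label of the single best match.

S3

Hamming distances to reference — S1: 9; S2: 8; S3: 2; S4: 9.
Smallest is S3 with 2 mismatches.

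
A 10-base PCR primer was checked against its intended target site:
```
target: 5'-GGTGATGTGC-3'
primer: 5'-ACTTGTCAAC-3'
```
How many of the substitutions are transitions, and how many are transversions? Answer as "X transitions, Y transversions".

3 transitions, 4 transversions

Mismatches (1-based):
position 1: G→A (purine→purine, transition)
position 2: G→C (purine→pyrimidine, transversion)
position 4: G→T (purine→pyrimidine, transversion)
position 5: A→G (purine→purine, transition)
position 7: G→C (purine→pyrimidine, transversion)
position 8: T→A (pyrimidine→purine, transversion)
position 9: G→A (purine→purine, transition)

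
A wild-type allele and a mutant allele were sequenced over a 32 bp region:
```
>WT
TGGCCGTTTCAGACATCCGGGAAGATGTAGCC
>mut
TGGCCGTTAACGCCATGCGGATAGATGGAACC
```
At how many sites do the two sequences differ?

9

Comparing position by position, 9 sites differ: 9 (T/A), 10 (C/A), 11 (A/C), 13 (A/C), 17 (C/G), 21 (G/A), 22 (A/T), 28 (T/G), 30 (G/A).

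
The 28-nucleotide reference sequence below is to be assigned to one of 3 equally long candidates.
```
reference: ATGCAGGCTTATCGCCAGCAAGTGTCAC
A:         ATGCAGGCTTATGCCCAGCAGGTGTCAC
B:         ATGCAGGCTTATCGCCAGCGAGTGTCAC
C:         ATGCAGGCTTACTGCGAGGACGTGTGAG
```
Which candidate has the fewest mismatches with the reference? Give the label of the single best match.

B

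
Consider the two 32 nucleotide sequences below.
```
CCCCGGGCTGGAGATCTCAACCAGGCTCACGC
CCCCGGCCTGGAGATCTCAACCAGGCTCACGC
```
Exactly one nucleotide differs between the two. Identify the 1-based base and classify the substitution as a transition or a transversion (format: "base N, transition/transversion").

The sequences differ only at base 7: G→C (purine→pyrimidine), a transversion.

base 7, transversion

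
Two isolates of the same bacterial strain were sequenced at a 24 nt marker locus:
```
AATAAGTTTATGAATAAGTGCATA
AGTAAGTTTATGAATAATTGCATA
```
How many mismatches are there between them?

2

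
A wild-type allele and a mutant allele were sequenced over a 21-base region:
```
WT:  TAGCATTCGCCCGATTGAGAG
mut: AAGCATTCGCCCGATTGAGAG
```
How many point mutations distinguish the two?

1

Mismatches (1-based): position 1: T→A.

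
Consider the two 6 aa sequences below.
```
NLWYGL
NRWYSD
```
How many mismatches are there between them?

3

The sequences differ at positions 2, 5, 6 (1-based) — 3 in total.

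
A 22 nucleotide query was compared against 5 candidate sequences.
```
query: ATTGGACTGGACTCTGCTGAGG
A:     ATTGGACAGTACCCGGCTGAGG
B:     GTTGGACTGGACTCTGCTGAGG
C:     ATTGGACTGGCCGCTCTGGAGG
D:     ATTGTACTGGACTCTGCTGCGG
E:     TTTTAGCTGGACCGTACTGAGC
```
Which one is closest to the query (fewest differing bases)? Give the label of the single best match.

Hamming distances to query — A: 4; B: 1; C: 5; D: 2; E: 8.
Smallest is B with 1 mismatch.

B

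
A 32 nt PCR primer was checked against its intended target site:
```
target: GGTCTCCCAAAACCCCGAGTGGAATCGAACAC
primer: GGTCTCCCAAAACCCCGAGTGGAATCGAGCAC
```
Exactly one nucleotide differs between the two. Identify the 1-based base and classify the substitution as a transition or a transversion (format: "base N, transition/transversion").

The sequences differ only at base 29: A→G (purine→purine), a transition.

base 29, transition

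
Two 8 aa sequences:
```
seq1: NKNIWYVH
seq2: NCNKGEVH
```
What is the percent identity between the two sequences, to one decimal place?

Mismatches at positions 2, 4, 5, 6 (1-based): 4 of 8.
Identical positions: 4/8 = 50% → 50.0%.

50.0%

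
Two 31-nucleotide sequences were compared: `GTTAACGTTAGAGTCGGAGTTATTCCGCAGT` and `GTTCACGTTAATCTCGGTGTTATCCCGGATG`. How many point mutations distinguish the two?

Comparing position by position, 9 bases differ: 4 (A/C), 11 (G/A), 12 (A/T), 13 (G/C), 18 (A/T), 24 (T/C), 28 (C/G), 30 (G/T), 31 (T/G).

9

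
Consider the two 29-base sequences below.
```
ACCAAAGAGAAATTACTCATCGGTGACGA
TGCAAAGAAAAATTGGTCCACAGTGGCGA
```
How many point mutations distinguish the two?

9

The sequences differ at bases 1, 2, 9, 15, 16, 19, 20, 22, 26 (1-based) — 9 in total.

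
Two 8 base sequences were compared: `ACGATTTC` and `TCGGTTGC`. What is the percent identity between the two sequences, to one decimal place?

62.5%

3 positions differ (1, 4, 7), so 5 of 8 match: 5/8 = 62.5%.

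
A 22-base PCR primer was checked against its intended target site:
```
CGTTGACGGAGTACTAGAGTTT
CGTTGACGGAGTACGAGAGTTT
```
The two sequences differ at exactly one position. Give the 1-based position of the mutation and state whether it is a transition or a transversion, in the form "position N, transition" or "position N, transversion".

position 15, transversion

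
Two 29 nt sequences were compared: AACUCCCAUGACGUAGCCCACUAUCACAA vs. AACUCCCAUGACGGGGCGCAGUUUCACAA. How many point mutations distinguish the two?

5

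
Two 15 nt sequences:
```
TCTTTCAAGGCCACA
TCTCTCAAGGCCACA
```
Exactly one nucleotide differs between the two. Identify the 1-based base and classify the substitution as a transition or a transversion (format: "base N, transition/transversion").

base 4, transition

The sequences differ only at base 4: T→C (pyrimidine→pyrimidine), a transition.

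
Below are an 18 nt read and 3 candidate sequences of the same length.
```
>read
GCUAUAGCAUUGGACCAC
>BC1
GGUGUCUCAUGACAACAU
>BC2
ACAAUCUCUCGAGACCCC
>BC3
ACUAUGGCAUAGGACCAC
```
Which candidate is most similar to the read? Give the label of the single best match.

BC1 differs at 9 bases; BC2 differs at 9 bases; BC3 differs at 3 bases. The closest is BC3.

BC3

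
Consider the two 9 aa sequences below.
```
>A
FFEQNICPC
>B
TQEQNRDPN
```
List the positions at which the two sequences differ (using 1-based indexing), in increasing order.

1, 2, 6, 7, 9

Differences at position 1 (F→T), position 2 (F→Q), position 6 (I→R), position 7 (C→D), position 9 (C→N).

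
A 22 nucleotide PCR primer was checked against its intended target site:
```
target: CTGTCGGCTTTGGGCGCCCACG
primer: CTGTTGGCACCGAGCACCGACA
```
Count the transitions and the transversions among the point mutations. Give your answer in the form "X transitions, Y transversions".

6 transitions, 2 transversions

Mismatches (1-based):
position 5: C→T (pyrimidine→pyrimidine, transition)
position 9: T→A (pyrimidine→purine, transversion)
position 10: T→C (pyrimidine→pyrimidine, transition)
position 11: T→C (pyrimidine→pyrimidine, transition)
position 13: G→A (purine→purine, transition)
position 16: G→A (purine→purine, transition)
position 19: C→G (pyrimidine→purine, transversion)
position 22: G→A (purine→purine, transition)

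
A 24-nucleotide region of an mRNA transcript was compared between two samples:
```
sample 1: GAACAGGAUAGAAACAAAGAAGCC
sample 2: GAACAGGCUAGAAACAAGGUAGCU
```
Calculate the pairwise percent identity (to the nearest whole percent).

83%

4 positions differ (8, 18, 20, 24), so 20 of 24 match: 20/24 = 83.33%.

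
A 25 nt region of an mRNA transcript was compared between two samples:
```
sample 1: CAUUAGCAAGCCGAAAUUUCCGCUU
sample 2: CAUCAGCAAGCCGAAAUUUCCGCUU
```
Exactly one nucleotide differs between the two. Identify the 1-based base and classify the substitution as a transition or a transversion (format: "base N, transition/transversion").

The sequences differ only at base 4: U→C (pyrimidine→pyrimidine), a transition.

base 4, transition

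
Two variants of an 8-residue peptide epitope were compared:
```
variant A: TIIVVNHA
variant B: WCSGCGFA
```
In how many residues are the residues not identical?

7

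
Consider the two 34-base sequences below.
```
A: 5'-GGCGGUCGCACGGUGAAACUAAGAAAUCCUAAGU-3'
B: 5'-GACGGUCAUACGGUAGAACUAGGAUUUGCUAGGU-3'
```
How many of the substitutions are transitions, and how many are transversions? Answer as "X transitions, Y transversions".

7 transitions, 3 transversions

Mismatches (1-based):
base 2: G→A (purine→purine, transition)
base 8: G→A (purine→purine, transition)
base 9: C→U (pyrimidine→pyrimidine, transition)
base 15: G→A (purine→purine, transition)
base 16: A→G (purine→purine, transition)
base 22: A→G (purine→purine, transition)
base 25: A→U (purine→pyrimidine, transversion)
base 26: A→U (purine→pyrimidine, transversion)
base 28: C→G (pyrimidine→purine, transversion)
base 32: A→G (purine→purine, transition)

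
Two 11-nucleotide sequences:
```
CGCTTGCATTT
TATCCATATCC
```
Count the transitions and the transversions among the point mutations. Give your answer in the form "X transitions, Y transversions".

Transitions (purine↔purine or pyrimidine↔pyrimidine): 1 C→T, 2 G→A, 3 C→T, 4 T→C, 5 T→C, 6 G→A, 7 C→T, 10 T→C, 11 T→C.
Transversions (purine↔pyrimidine): none.

9 transitions, 0 transversions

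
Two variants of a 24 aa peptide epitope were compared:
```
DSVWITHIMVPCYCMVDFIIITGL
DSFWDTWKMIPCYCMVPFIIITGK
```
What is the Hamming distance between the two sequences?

Comparing position by position, 7 positions differ: 3 (V/F), 5 (I/D), 7 (H/W), 8 (I/K), 10 (V/I), 17 (D/P), 24 (L/K).

7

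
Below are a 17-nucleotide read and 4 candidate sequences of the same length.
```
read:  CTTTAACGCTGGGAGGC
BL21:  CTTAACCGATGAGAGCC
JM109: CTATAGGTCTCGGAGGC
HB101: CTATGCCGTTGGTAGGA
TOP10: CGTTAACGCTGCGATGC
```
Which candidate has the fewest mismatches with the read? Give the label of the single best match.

TOP10

Hamming distances to read — BL21: 5; JM109: 5; HB101: 6; TOP10: 3.
Smallest is TOP10 with 3 mismatches.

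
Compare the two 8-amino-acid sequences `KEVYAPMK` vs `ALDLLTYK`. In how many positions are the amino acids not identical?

The sequences differ at positions 1, 2, 3, 4, 5, 6, 7 (1-based) — 7 in total.

7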